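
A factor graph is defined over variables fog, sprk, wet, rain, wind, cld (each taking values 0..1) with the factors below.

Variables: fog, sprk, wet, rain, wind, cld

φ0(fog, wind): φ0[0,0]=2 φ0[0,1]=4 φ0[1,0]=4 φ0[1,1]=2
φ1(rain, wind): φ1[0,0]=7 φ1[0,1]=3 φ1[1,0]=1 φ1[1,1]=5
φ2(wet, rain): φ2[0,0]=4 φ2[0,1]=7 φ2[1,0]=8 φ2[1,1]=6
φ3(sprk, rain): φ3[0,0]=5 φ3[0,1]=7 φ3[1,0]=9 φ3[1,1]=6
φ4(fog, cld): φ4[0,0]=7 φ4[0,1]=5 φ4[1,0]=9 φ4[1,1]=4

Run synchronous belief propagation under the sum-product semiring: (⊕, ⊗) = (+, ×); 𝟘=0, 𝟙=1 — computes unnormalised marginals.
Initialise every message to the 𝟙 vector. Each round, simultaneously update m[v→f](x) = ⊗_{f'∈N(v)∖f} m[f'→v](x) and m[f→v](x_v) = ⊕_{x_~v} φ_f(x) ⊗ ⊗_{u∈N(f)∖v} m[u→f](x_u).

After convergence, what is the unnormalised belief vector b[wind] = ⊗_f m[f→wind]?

b[wind] = [102220, 99826]

init: all messages = 𝟙 over 2 values
r1 m[φ0→fog] = [6, 6]
r1 m[φ0→wind] = [6, 6]
r1 m[φ1→rain] = [10, 6]
r1 m[φ1→wind] = [8, 8]
r1 m[φ2→wet] = [11, 14]
r1 m[φ2→rain] = [12, 13]
r1 m[φ3→sprk] = [12, 15]
r1 m[φ3→rain] = [14, 13]
r1 m[φ4→fog] = [12, 13]
r1 m[φ4→cld] = [16, 9]
r1 m[fog→φ0] = [1, 1]
r1 m[fog→φ4] = [1, 1]
r1 m[sprk→φ3] = [1, 1]
r1 m[wet→φ2] = [1, 1]
r1 m[rain→φ1] = [1, 1]
r1 m[rain→φ2] = [1, 1]
r1 m[rain→φ3] = [1, 1]
r1 m[wind→φ0] = [1, 1]
r1 m[wind→φ1] = [1, 1]
r1 m[cld→φ4] = [1, 1]
r2 m[φ0→fog] = [6, 6]
r2 m[φ0→wind] = [6, 6]
r2 m[φ1→rain] = [10, 6]
r2 m[φ1→wind] = [8, 8]
r2 m[φ2→wet] = [11, 14]
r2 m[φ2→rain] = [12, 13]
r2 m[φ3→sprk] = [12, 15]
r2 m[φ3→rain] = [14, 13]
r2 m[φ4→fog] = [12, 13]
r2 m[φ4→cld] = [16, 9]
r2 m[fog→φ0] = [12, 13]
r2 m[fog→φ4] = [6, 6]
r2 m[sprk→φ3] = [1, 1]
r2 m[wet→φ2] = [1, 1]
r2 m[rain→φ1] = [168, 169]
r2 m[rain→φ2] = [140, 78]
r2 m[rain→φ3] = [120, 78]
r2 m[wind→φ0] = [8, 8]
r2 m[wind→φ1] = [6, 6]
r2 m[cld→φ4] = [1, 1]
r3 m[φ0→fog] = [48, 48]
r3 m[φ0→wind] = [76, 74]
r3 m[φ1→rain] = [60, 36]
r3 m[φ1→wind] = [1345, 1349]
r3 m[φ2→wet] = [1106, 1588]
r3 m[φ2→rain] = [12, 13]
r3 m[φ3→sprk] = [1146, 1548]
r3 m[φ3→rain] = [14, 13]
r3 m[φ4→fog] = [12, 13]
r3 m[φ4→cld] = [96, 54]
r3 m[fog→φ0] = [12, 13]
r3 m[fog→φ4] = [6, 6]
r3 m[sprk→φ3] = [1, 1]
r3 m[wet→φ2] = [1, 1]
r3 m[rain→φ1] = [168, 169]
r3 m[rain→φ2] = [140, 78]
r3 m[rain→φ3] = [120, 78]
r3 m[wind→φ0] = [8, 8]
r3 m[wind→φ1] = [6, 6]
r3 m[cld→φ4] = [1, 1]
r4 m[φ0→fog] = [48, 48]
r4 m[φ0→wind] = [76, 74]
r4 m[φ1→rain] = [60, 36]
r4 m[φ1→wind] = [1345, 1349]
r4 m[φ2→wet] = [1106, 1588]
r4 m[φ2→rain] = [12, 13]
r4 m[φ3→sprk] = [1146, 1548]
r4 m[φ3→rain] = [14, 13]
r4 m[φ4→fog] = [12, 13]
r4 m[φ4→cld] = [96, 54]
r4 m[fog→φ0] = [12, 13]
r4 m[fog→φ4] = [48, 48]
r4 m[sprk→φ3] = [1, 1]
r4 m[wet→φ2] = [1, 1]
r4 m[rain→φ1] = [168, 169]
r4 m[rain→φ2] = [840, 468]
r4 m[rain→φ3] = [720, 468]
r4 m[wind→φ0] = [1345, 1349]
r4 m[wind→φ1] = [76, 74]
r4 m[cld→φ4] = [1, 1]
r5 m[φ0→fog] = [8086, 8078]
r5 m[φ0→wind] = [76, 74]
r5 m[φ1→rain] = [754, 446]
r5 m[φ1→wind] = [1345, 1349]
r5 m[φ2→wet] = [6636, 9528]
r5 m[φ2→rain] = [12, 13]
r5 m[φ3→sprk] = [6876, 9288]
r5 m[φ3→rain] = [14, 13]
r5 m[φ4→fog] = [12, 13]
r5 m[φ4→cld] = [768, 432]
r5 m[fog→φ0] = [12, 13]
r5 m[fog→φ4] = [48, 48]
r5 m[sprk→φ3] = [1, 1]
r5 m[wet→φ2] = [1, 1]
r5 m[rain→φ1] = [168, 169]
r5 m[rain→φ2] = [840, 468]
r5 m[rain→φ3] = [720, 468]
r5 m[wind→φ0] = [1345, 1349]
r5 m[wind→φ1] = [76, 74]
r5 m[cld→φ4] = [1, 1]
r6 m[φ0→fog] = [8086, 8078]
r6 m[φ0→wind] = [76, 74]
r6 m[φ1→rain] = [754, 446]
r6 m[φ1→wind] = [1345, 1349]
r6 m[φ2→wet] = [6636, 9528]
r6 m[φ2→rain] = [12, 13]
r6 m[φ3→sprk] = [6876, 9288]
r6 m[φ3→rain] = [14, 13]
r6 m[φ4→fog] = [12, 13]
r6 m[φ4→cld] = [768, 432]
r6 m[fog→φ0] = [12, 13]
r6 m[fog→φ4] = [8086, 8078]
r6 m[sprk→φ3] = [1, 1]
r6 m[wet→φ2] = [1, 1]
r6 m[rain→φ1] = [168, 169]
r6 m[rain→φ2] = [10556, 5798]
r6 m[rain→φ3] = [9048, 5798]
r6 m[wind→φ0] = [1345, 1349]
r6 m[wind→φ1] = [76, 74]
r6 m[cld→φ4] = [1, 1]
r7 m[φ0→fog] = [8086, 8078]
r7 m[φ0→wind] = [76, 74]
r7 m[φ1→rain] = [754, 446]
r7 m[φ1→wind] = [1345, 1349]
r7 m[φ2→wet] = [82810, 119236]
r7 m[φ2→rain] = [12, 13]
r7 m[φ3→sprk] = [85826, 116220]
r7 m[φ3→rain] = [14, 13]
r7 m[φ4→fog] = [12, 13]
r7 m[φ4→cld] = [129304, 72742]
r7 m[fog→φ0] = [12, 13]
r7 m[fog→φ4] = [8086, 8078]
r7 m[sprk→φ3] = [1, 1]
r7 m[wet→φ2] = [1, 1]
r7 m[rain→φ1] = [168, 169]
r7 m[rain→φ2] = [10556, 5798]
r7 m[rain→φ3] = [9048, 5798]
r7 m[wind→φ0] = [1345, 1349]
r7 m[wind→φ1] = [76, 74]
r7 m[cld→φ4] = [1, 1]
r8 m[φ0→fog] = [8086, 8078]
r8 m[φ0→wind] = [76, 74]
r8 m[φ1→rain] = [754, 446]
r8 m[φ1→wind] = [1345, 1349]
r8 m[φ2→wet] = [82810, 119236]
r8 m[φ2→rain] = [12, 13]
r8 m[φ3→sprk] = [85826, 116220]
r8 m[φ3→rain] = [14, 13]
r8 m[φ4→fog] = [12, 13]
r8 m[φ4→cld] = [129304, 72742]
r8 m[fog→φ0] = [12, 13]
r8 m[fog→φ4] = [8086, 8078]
r8 m[sprk→φ3] = [1, 1]
r8 m[wet→φ2] = [1, 1]
r8 m[rain→φ1] = [168, 169]
r8 m[rain→φ2] = [10556, 5798]
r8 m[rain→φ3] = [9048, 5798]
r8 m[wind→φ0] = [1345, 1349]
r8 m[wind→φ1] = [76, 74]
r8 m[cld→φ4] = [1, 1]
fixed point reached at round 8
b[wind] = ⊗ incoming = [102220, 99826]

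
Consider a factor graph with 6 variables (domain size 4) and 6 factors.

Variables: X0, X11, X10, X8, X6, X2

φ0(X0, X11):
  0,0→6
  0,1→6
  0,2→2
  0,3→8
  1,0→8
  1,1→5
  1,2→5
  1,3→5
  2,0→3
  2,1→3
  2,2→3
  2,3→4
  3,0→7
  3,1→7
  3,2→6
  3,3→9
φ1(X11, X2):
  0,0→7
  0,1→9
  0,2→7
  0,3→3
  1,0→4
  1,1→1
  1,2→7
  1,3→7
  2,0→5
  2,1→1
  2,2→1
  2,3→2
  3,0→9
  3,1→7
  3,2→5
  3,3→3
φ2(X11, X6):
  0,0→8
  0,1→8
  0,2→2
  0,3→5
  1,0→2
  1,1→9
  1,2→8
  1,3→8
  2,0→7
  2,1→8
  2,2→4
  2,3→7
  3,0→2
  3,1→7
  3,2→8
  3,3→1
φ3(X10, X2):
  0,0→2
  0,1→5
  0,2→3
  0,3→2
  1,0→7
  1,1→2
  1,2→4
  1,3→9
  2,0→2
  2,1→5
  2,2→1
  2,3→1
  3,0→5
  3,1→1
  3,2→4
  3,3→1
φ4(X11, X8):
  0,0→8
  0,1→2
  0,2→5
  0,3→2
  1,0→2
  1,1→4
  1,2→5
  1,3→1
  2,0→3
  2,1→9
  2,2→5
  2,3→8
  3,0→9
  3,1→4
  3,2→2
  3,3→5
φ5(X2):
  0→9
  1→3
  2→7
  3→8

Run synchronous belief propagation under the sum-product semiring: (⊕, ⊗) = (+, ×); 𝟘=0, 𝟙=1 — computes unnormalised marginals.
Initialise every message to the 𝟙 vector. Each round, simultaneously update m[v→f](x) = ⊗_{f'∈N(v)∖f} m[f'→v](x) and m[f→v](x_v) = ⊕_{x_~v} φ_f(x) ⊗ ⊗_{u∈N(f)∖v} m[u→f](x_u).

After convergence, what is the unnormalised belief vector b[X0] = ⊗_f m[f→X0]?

b[X0] = [17046658, 17751922, 9889629, 22116531]

init: all messages = 𝟙 over 4 values
r1 m[φ0→X0] = [22, 23, 13, 29]
r1 m[φ0→X11] = [24, 21, 16, 26]
r1 m[φ1→X11] = [26, 19, 9, 24]
r1 m[φ1→X2] = [25, 18, 20, 15]
r1 m[φ2→X11] = [23, 27, 26, 18]
r1 m[φ2→X6] = [19, 32, 22, 21]
r1 m[φ3→X10] = [12, 22, 9, 11]
r1 m[φ3→X2] = [16, 13, 12, 13]
r1 m[φ4→X11] = [17, 12, 25, 20]
r1 m[φ4→X8] = [22, 19, 17, 16]
r1 m[φ5→X2] = [9, 3, 7, 8]
r1 m[X0→φ0] = [1, 1, 1, 1]
r1 m[X11→φ0] = [1, 1, 1, 1]
r1 m[X11→φ1] = [1, 1, 1, 1]
r1 m[X11→φ2] = [1, 1, 1, 1]
r1 m[X11→φ4] = [1, 1, 1, 1]
r1 m[X10→φ3] = [1, 1, 1, 1]
r1 m[X8→φ4] = [1, 1, 1, 1]
r1 m[X6→φ2] = [1, 1, 1, 1]
r1 m[X2→φ1] = [1, 1, 1, 1]
r1 m[X2→φ3] = [1, 1, 1, 1]
r1 m[X2→φ5] = [1, 1, 1, 1]
r2 m[φ0→X0] = [22, 23, 13, 29]
r2 m[φ0→X11] = [24, 21, 16, 26]
r2 m[φ1→X11] = [26, 19, 9, 24]
r2 m[φ1→X2] = [25, 18, 20, 15]
r2 m[φ2→X11] = [23, 27, 26, 18]
r2 m[φ2→X6] = [19, 32, 22, 21]
r2 m[φ3→X10] = [12, 22, 9, 11]
r2 m[φ3→X2] = [16, 13, 12, 13]
r2 m[φ4→X11] = [17, 12, 25, 20]
r2 m[φ4→X8] = [22, 19, 17, 16]
r2 m[φ5→X2] = [9, 3, 7, 8]
r2 m[X0→φ0] = [1, 1, 1, 1]
r2 m[X11→φ0] = [10166, 6156, 5850, 8640]
r2 m[X11→φ1] = [9384, 6804, 10400, 9360]
r2 m[X11→φ2] = [10608, 4788, 3600, 12480]
r2 m[X11→φ4] = [14352, 10773, 3744, 11232]
r2 m[X10→φ3] = [1, 1, 1, 1]
r2 m[X8→φ4] = [1, 1, 1, 1]
r2 m[X6→φ2] = [1, 1, 1, 1]
r2 m[X2→φ1] = [144, 39, 84, 104]
r2 m[X2→φ3] = [225, 54, 140, 120]
r2 m[X2→φ5] = [400, 234, 240, 195]
r3 m[φ0→X0] = [178752, 184558, 101076, 227114]
r3 m[φ0→X11] = [24, 21, 16, 26]
r3 m[φ1→X11] = [2259, 1931, 1051, 2301]
r3 m[φ1→X2] = [229144, 167180, 170516, 124660]
r3 m[φ2→X11] = [23, 27, 26, 18]
r3 m[φ2→X6] = [144600, 244116, 173760, 129024]
r3 m[φ3→X10] = [1380, 3323, 980, 1859]
r3 m[φ3→X2] = [16, 13, 12, 13]
r3 m[φ4→X11] = [17, 12, 25, 20]
r3 m[φ4→X8] = [248682, 150420, 166809, 125589]
r3 m[φ5→X2] = [9, 3, 7, 8]
r3 m[X0→φ0] = [1, 1, 1, 1]
r3 m[X11→φ0] = [10166, 6156, 5850, 8640]
r3 m[X11→φ1] = [9384, 6804, 10400, 9360]
r3 m[X11→φ2] = [10608, 4788, 3600, 12480]
r3 m[X11→φ4] = [14352, 10773, 3744, 11232]
r3 m[X10→φ3] = [1, 1, 1, 1]
r3 m[X8→φ4] = [1, 1, 1, 1]
r3 m[X6→φ2] = [1, 1, 1, 1]
r3 m[X2→φ1] = [144, 39, 84, 104]
r3 m[X2→φ3] = [225, 54, 140, 120]
r3 m[X2→φ5] = [400, 234, 240, 195]
r4 m[φ0→X0] = [178752, 184558, 101076, 227114]
r4 m[φ0→X11] = [24, 21, 16, 26]
r4 m[φ1→X11] = [2259, 1931, 1051, 2301]
r4 m[φ1→X2] = [229144, 167180, 170516, 124660]
r4 m[φ2→X11] = [23, 27, 26, 18]
r4 m[φ2→X6] = [144600, 244116, 173760, 129024]
r4 m[φ3→X10] = [1380, 3323, 980, 1859]
r4 m[φ3→X2] = [16, 13, 12, 13]
r4 m[φ4→X11] = [17, 12, 25, 20]
r4 m[φ4→X8] = [248682, 150420, 166809, 125589]
r4 m[φ5→X2] = [9, 3, 7, 8]
r4 m[X0→φ0] = [1, 1, 1, 1]
r4 m[X11→φ0] = [883269, 625644, 683150, 828360]
r4 m[X11→φ1] = [9384, 6804, 10400, 9360]
r4 m[X11→φ2] = [921672, 486612, 420400, 1196520]
r4 m[X11→φ4] = [1246968, 1094877, 437216, 1076868]
r4 m[X10→φ3] = [1, 1, 1, 1]
r4 m[X8→φ4] = [1, 1, 1, 1]
r4 m[X6→φ2] = [1, 1, 1, 1]
r4 m[X2→φ1] = [144, 39, 84, 104]
r4 m[X2→φ3] = [2062296, 501540, 1193612, 997280]
r4 m[X2→φ5] = [3666304, 2173340, 2046192, 1620580]
r5 m[φ0→X0] = [17046658, 17751922, 9889629, 22116531]
r5 m[φ0→X11] = [24, 21, 16, 26]
r5 m[φ1→X11] = [2259, 1931, 1051, 2301]
r5 m[φ1→X2] = [229144, 167180, 170516, 124660]
r5 m[φ2→X11] = [23, 27, 26, 18]
r5 m[φ2→X6] = [13682440, 23491724, 16990000, 12640576]
r5 m[φ3→X10] = [12207688, 29189120, 8823184, 16584748]
r5 m[φ3→X2] = [16, 13, 12, 13]
r5 m[φ4→X11] = [17, 12, 25, 20]
r5 m[φ4→X8] = [23168958, 15115860, 16049041, 12470881]
r5 m[φ5→X2] = [9, 3, 7, 8]
r5 m[X0→φ0] = [1, 1, 1, 1]
r5 m[X11→φ0] = [883269, 625644, 683150, 828360]
r5 m[X11→φ1] = [9384, 6804, 10400, 9360]
r5 m[X11→φ2] = [921672, 486612, 420400, 1196520]
r5 m[X11→φ4] = [1246968, 1094877, 437216, 1076868]
r5 m[X10→φ3] = [1, 1, 1, 1]
r5 m[X8→φ4] = [1, 1, 1, 1]
r5 m[X6→φ2] = [1, 1, 1, 1]
r5 m[X2→φ1] = [144, 39, 84, 104]
r5 m[X2→φ3] = [2062296, 501540, 1193612, 997280]
r5 m[X2→φ5] = [3666304, 2173340, 2046192, 1620580]
r6 m[φ0→X0] = [17046658, 17751922, 9889629, 22116531]
r6 m[φ0→X11] = [24, 21, 16, 26]
r6 m[φ1→X11] = [2259, 1931, 1051, 2301]
r6 m[φ1→X2] = [229144, 167180, 170516, 124660]
r6 m[φ2→X11] = [23, 27, 26, 18]
r6 m[φ2→X6] = [13682440, 23491724, 16990000, 12640576]
r6 m[φ3→X10] = [12207688, 29189120, 8823184, 16584748]
r6 m[φ3→X2] = [16, 13, 12, 13]
r6 m[φ4→X11] = [17, 12, 25, 20]
r6 m[φ4→X8] = [23168958, 15115860, 16049041, 12470881]
r6 m[φ5→X2] = [9, 3, 7, 8]
r6 m[X0→φ0] = [1, 1, 1, 1]
r6 m[X11→φ0] = [883269, 625644, 683150, 828360]
r6 m[X11→φ1] = [9384, 6804, 10400, 9360]
r6 m[X11→φ2] = [921672, 486612, 420400, 1196520]
r6 m[X11→φ4] = [1246968, 1094877, 437216, 1076868]
r6 m[X10→φ3] = [1, 1, 1, 1]
r6 m[X8→φ4] = [1, 1, 1, 1]
r6 m[X6→φ2] = [1, 1, 1, 1]
r6 m[X2→φ1] = [144, 39, 84, 104]
r6 m[X2→φ3] = [2062296, 501540, 1193612, 997280]
r6 m[X2→φ5] = [3666304, 2173340, 2046192, 1620580]
fixed point reached at round 6
b[X0] = ⊗ incoming = [17046658, 17751922, 9889629, 22116531]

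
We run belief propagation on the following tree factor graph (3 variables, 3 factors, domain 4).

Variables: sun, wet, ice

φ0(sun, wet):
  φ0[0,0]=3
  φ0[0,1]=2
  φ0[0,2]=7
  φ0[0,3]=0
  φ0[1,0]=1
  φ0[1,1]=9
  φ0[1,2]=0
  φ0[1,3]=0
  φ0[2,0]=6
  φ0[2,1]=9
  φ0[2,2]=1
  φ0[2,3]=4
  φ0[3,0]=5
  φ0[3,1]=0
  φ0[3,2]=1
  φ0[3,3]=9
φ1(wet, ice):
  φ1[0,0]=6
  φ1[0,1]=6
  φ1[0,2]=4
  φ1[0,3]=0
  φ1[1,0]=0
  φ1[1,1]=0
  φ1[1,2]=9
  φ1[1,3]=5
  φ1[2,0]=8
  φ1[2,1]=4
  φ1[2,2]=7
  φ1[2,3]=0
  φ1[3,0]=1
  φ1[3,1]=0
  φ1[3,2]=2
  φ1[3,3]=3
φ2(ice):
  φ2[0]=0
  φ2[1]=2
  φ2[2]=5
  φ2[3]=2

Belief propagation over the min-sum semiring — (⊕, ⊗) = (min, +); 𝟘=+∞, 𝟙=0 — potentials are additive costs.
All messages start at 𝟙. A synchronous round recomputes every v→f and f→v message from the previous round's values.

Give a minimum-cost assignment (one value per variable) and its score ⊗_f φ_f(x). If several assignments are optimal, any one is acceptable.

init: all messages = 𝟙 over 4 values
r1 m[φ0→sun] = [0, 0, 1, 0]
r1 m[φ0→wet] = [1, 0, 0, 0]
r1 m[φ1→wet] = [0, 0, 0, 0]
r1 m[φ1→ice] = [0, 0, 2, 0]
r1 m[φ2→ice] = [0, 2, 5, 2]
r1 m[sun→φ0] = [0, 0, 0, 0]
r1 m[wet→φ0] = [0, 0, 0, 0]
r1 m[wet→φ1] = [0, 0, 0, 0]
r1 m[ice→φ1] = [0, 0, 0, 0]
r1 m[ice→φ2] = [0, 0, 0, 0]
r2 m[φ0→sun] = [0, 0, 1, 0]
r2 m[φ0→wet] = [1, 0, 0, 0]
r2 m[φ1→wet] = [0, 0, 0, 0]
r2 m[φ1→ice] = [0, 0, 2, 0]
r2 m[φ2→ice] = [0, 2, 5, 2]
r2 m[sun→φ0] = [0, 0, 0, 0]
r2 m[wet→φ0] = [0, 0, 0, 0]
r2 m[wet→φ1] = [1, 0, 0, 0]
r2 m[ice→φ1] = [0, 2, 5, 2]
r2 m[ice→φ2] = [0, 0, 2, 0]
r3 m[φ0→sun] = [0, 0, 1, 0]
r3 m[φ0→wet] = [1, 0, 0, 0]
r3 m[φ1→wet] = [2, 0, 2, 1]
r3 m[φ1→ice] = [0, 0, 2, 0]
r3 m[φ2→ice] = [0, 2, 5, 2]
r3 m[sun→φ0] = [0, 0, 0, 0]
r3 m[wet→φ0] = [0, 0, 0, 0]
r3 m[wet→φ1] = [1, 0, 0, 0]
r3 m[ice→φ1] = [0, 2, 5, 2]
r3 m[ice→φ2] = [0, 0, 2, 0]
r4 m[φ0→sun] = [0, 0, 1, 0]
r4 m[φ0→wet] = [1, 0, 0, 0]
r4 m[φ1→wet] = [2, 0, 2, 1]
r4 m[φ1→ice] = [0, 0, 2, 0]
r4 m[φ2→ice] = [0, 2, 5, 2]
r4 m[sun→φ0] = [0, 0, 0, 0]
r4 m[wet→φ0] = [2, 0, 2, 1]
r4 m[wet→φ1] = [1, 0, 0, 0]
r4 m[ice→φ1] = [0, 2, 5, 2]
r4 m[ice→φ2] = [0, 0, 2, 0]
r5 m[φ0→sun] = [1, 1, 3, 0]
r5 m[φ0→wet] = [1, 0, 0, 0]
r5 m[φ1→wet] = [2, 0, 2, 1]
r5 m[φ1→ice] = [0, 0, 2, 0]
r5 m[φ2→ice] = [0, 2, 5, 2]
r5 m[sun→φ0] = [0, 0, 0, 0]
r5 m[wet→φ0] = [2, 0, 2, 1]
r5 m[wet→φ1] = [1, 0, 0, 0]
r5 m[ice→φ1] = [0, 2, 5, 2]
r5 m[ice→φ2] = [0, 0, 2, 0]
r6 m[φ0→sun] = [1, 1, 3, 0]
r6 m[φ0→wet] = [1, 0, 0, 0]
r6 m[φ1→wet] = [2, 0, 2, 1]
r6 m[φ1→ice] = [0, 0, 2, 0]
r6 m[φ2→ice] = [0, 2, 5, 2]
r6 m[sun→φ0] = [0, 0, 0, 0]
r6 m[wet→φ0] = [2, 0, 2, 1]
r6 m[wet→φ1] = [1, 0, 0, 0]
r6 m[ice→φ1] = [0, 2, 5, 2]
r6 m[ice→φ2] = [0, 0, 2, 0]
fixed point reached at round 6
traceback from sun: (sun=3, wet=1, ice=0), score=0

assignment: (sun=3, wet=1, ice=0); score = 0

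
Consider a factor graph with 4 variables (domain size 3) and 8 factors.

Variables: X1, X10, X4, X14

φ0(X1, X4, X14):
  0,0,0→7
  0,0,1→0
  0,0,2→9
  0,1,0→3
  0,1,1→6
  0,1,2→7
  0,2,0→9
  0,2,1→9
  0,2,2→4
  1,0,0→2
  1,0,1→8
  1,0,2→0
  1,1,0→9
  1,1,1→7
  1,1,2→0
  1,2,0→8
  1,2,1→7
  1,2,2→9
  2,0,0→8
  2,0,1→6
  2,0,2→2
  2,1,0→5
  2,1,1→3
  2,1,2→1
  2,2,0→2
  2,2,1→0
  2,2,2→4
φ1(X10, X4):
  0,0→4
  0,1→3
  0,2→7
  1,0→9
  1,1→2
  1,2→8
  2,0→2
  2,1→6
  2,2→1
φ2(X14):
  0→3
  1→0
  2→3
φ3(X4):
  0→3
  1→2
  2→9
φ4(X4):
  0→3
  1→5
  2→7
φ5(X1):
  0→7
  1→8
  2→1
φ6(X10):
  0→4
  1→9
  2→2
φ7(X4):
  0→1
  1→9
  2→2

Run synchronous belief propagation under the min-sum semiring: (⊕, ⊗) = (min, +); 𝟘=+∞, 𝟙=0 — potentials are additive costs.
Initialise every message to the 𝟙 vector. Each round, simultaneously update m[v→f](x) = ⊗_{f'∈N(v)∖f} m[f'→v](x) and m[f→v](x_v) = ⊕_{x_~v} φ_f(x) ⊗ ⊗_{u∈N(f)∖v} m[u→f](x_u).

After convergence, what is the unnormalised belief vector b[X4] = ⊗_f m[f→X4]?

b[X4] = [17, 27, 22]

init: all messages = 𝟙 over 3 values
r1 m[φ0→X1] = [0, 0, 0]
r1 m[φ0→X4] = [0, 0, 0]
r1 m[φ0→X14] = [2, 0, 0]
r1 m[φ1→X10] = [3, 2, 1]
r1 m[φ1→X4] = [2, 2, 1]
r1 m[φ2→X14] = [3, 0, 3]
r1 m[φ3→X4] = [3, 2, 9]
r1 m[φ4→X4] = [3, 5, 7]
r1 m[φ5→X1] = [7, 8, 1]
r1 m[φ6→X10] = [4, 9, 2]
r1 m[φ7→X4] = [1, 9, 2]
r1 m[X1→φ0] = [0, 0, 0]
r1 m[X1→φ5] = [0, 0, 0]
r1 m[X10→φ1] = [0, 0, 0]
r1 m[X10→φ6] = [0, 0, 0]
r1 m[X4→φ0] = [0, 0, 0]
r1 m[X4→φ1] = [0, 0, 0]
r1 m[X4→φ3] = [0, 0, 0]
r1 m[X4→φ4] = [0, 0, 0]
r1 m[X4→φ7] = [0, 0, 0]
r1 m[X14→φ0] = [0, 0, 0]
r1 m[X14→φ2] = [0, 0, 0]
r2 m[φ0→X1] = [0, 0, 0]
r2 m[φ0→X4] = [0, 0, 0]
r2 m[φ0→X14] = [2, 0, 0]
r2 m[φ1→X10] = [3, 2, 1]
r2 m[φ1→X4] = [2, 2, 1]
r2 m[φ2→X14] = [3, 0, 3]
r2 m[φ3→X4] = [3, 2, 9]
r2 m[φ4→X4] = [3, 5, 7]
r2 m[φ5→X1] = [7, 8, 1]
r2 m[φ6→X10] = [4, 9, 2]
r2 m[φ7→X4] = [1, 9, 2]
r2 m[X1→φ0] = [7, 8, 1]
r2 m[X1→φ5] = [0, 0, 0]
r2 m[X10→φ1] = [4, 9, 2]
r2 m[X10→φ6] = [3, 2, 1]
r2 m[X4→φ0] = [9, 18, 19]
r2 m[X4→φ1] = [7, 16, 18]
r2 m[X4→φ3] = [6, 16, 10]
r2 m[X4→φ4] = [6, 13, 12]
r2 m[X4→φ7] = [8, 9, 17]
r2 m[X14→φ0] = [3, 0, 3]
r2 m[X14→φ2] = [2, 0, 0]
r3 m[φ0→X1] = [9, 12, 14]
r3 m[φ0→X4] = [6, 4, 1]
r3 m[φ0→X14] = [18, 16, 12]
r3 m[φ1→X10] = [11, 16, 9]
r3 m[φ1→X4] = [4, 7, 3]
r3 m[φ2→X14] = [3, 0, 3]
r3 m[φ3→X4] = [3, 2, 9]
r3 m[φ4→X4] = [3, 5, 7]
r3 m[φ5→X1] = [7, 8, 1]
r3 m[φ6→X10] = [4, 9, 2]
r3 m[φ7→X4] = [1, 9, 2]
r3 m[X1→φ0] = [7, 8, 1]
r3 m[X1→φ5] = [0, 0, 0]
r3 m[X10→φ1] = [4, 9, 2]
r3 m[X10→φ6] = [3, 2, 1]
r3 m[X4→φ0] = [9, 18, 19]
r3 m[X4→φ1] = [7, 16, 18]
r3 m[X4→φ3] = [6, 16, 10]
r3 m[X4→φ4] = [6, 13, 12]
r3 m[X4→φ7] = [8, 9, 17]
r3 m[X14→φ0] = [3, 0, 3]
r3 m[X14→φ2] = [2, 0, 0]
r4 m[φ0→X1] = [9, 12, 14]
r4 m[φ0→X4] = [6, 4, 1]
r4 m[φ0→X14] = [18, 16, 12]
r4 m[φ1→X10] = [11, 16, 9]
r4 m[φ1→X4] = [4, 7, 3]
r4 m[φ2→X14] = [3, 0, 3]
r4 m[φ3→X4] = [3, 2, 9]
r4 m[φ4→X4] = [3, 5, 7]
r4 m[φ5→X1] = [7, 8, 1]
r4 m[φ6→X10] = [4, 9, 2]
r4 m[φ7→X4] = [1, 9, 2]
r4 m[X1→φ0] = [7, 8, 1]
r4 m[X1→φ5] = [9, 12, 14]
r4 m[X10→φ1] = [4, 9, 2]
r4 m[X10→φ6] = [11, 16, 9]
r4 m[X4→φ0] = [11, 23, 21]
r4 m[X4→φ1] = [13, 20, 19]
r4 m[X4→φ3] = [14, 25, 13]
r4 m[X4→φ4] = [14, 22, 15]
r4 m[X4→φ7] = [16, 18, 20]
r4 m[X14→φ0] = [3, 0, 3]
r4 m[X14→φ2] = [18, 16, 12]
r5 m[φ0→X1] = [11, 14, 16]
r5 m[φ0→X4] = [6, 4, 1]
r5 m[φ0→X14] = [20, 18, 14]
r5 m[φ1→X10] = [17, 22, 15]
r5 m[φ1→X4] = [4, 7, 3]
r5 m[φ2→X14] = [3, 0, 3]
r5 m[φ3→X4] = [3, 2, 9]
r5 m[φ4→X4] = [3, 5, 7]
r5 m[φ5→X1] = [7, 8, 1]
r5 m[φ6→X10] = [4, 9, 2]
r5 m[φ7→X4] = [1, 9, 2]
r5 m[X1→φ0] = [7, 8, 1]
r5 m[X1→φ5] = [9, 12, 14]
r5 m[X10→φ1] = [4, 9, 2]
r5 m[X10→φ6] = [11, 16, 9]
r5 m[X4→φ0] = [11, 23, 21]
r5 m[X4→φ1] = [13, 20, 19]
r5 m[X4→φ3] = [14, 25, 13]
r5 m[X4→φ4] = [14, 22, 15]
r5 m[X4→φ7] = [16, 18, 20]
r5 m[X14→φ0] = [3, 0, 3]
r5 m[X14→φ2] = [18, 16, 12]
r6 m[φ0→X1] = [11, 14, 16]
r6 m[φ0→X4] = [6, 4, 1]
r6 m[φ0→X14] = [20, 18, 14]
r6 m[φ1→X10] = [17, 22, 15]
r6 m[φ1→X4] = [4, 7, 3]
r6 m[φ2→X14] = [3, 0, 3]
r6 m[φ3→X4] = [3, 2, 9]
r6 m[φ4→X4] = [3, 5, 7]
r6 m[φ5→X1] = [7, 8, 1]
r6 m[φ6→X10] = [4, 9, 2]
r6 m[φ7→X4] = [1, 9, 2]
r6 m[X1→φ0] = [7, 8, 1]
r6 m[X1→φ5] = [11, 14, 16]
r6 m[X10→φ1] = [4, 9, 2]
r6 m[X10→φ6] = [17, 22, 15]
r6 m[X4→φ0] = [11, 23, 21]
r6 m[X4→φ1] = [13, 20, 19]
r6 m[X4→φ3] = [14, 25, 13]
r6 m[X4→φ4] = [14, 22, 15]
r6 m[X4→φ7] = [16, 18, 20]
r6 m[X14→φ0] = [3, 0, 3]
r6 m[X14→φ2] = [20, 18, 14]
r7 m[φ0→X1] = [11, 14, 16]
r7 m[φ0→X4] = [6, 4, 1]
r7 m[φ0→X14] = [20, 18, 14]
r7 m[φ1→X10] = [17, 22, 15]
r7 m[φ1→X4] = [4, 7, 3]
r7 m[φ2→X14] = [3, 0, 3]
r7 m[φ3→X4] = [3, 2, 9]
r7 m[φ4→X4] = [3, 5, 7]
r7 m[φ5→X1] = [7, 8, 1]
r7 m[φ6→X10] = [4, 9, 2]
r7 m[φ7→X4] = [1, 9, 2]
r7 m[X1→φ0] = [7, 8, 1]
r7 m[X1→φ5] = [11, 14, 16]
r7 m[X10→φ1] = [4, 9, 2]
r7 m[X10→φ6] = [17, 22, 15]
r7 m[X4→φ0] = [11, 23, 21]
r7 m[X4→φ1] = [13, 20, 19]
r7 m[X4→φ3] = [14, 25, 13]
r7 m[X4→φ4] = [14, 22, 15]
r7 m[X4→φ7] = [16, 18, 20]
r7 m[X14→φ0] = [3, 0, 3]
r7 m[X14→φ2] = [20, 18, 14]
fixed point reached at round 7
b[X4] = ⊗ incoming = [17, 27, 22]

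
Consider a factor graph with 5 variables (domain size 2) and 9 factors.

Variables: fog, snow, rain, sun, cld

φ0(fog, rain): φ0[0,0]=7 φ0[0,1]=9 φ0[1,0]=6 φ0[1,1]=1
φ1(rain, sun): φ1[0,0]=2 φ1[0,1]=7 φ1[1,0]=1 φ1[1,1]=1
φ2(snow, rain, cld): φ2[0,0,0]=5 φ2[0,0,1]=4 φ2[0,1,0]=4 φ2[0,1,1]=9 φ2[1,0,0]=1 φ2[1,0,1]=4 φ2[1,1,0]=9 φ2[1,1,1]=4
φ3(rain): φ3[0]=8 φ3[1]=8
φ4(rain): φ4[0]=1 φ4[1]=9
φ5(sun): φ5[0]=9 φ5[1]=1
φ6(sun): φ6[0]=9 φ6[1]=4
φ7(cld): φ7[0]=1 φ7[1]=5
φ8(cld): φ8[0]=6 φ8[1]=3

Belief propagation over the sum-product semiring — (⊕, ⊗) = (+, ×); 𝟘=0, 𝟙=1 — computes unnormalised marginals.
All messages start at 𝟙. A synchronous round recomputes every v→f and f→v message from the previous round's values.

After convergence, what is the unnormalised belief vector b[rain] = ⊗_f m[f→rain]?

b[rain] = [3082560, 16707600]

init: all messages = 𝟙 over 2 values
r1 m[φ0→fog] = [16, 7]
r1 m[φ0→rain] = [13, 10]
r1 m[φ1→rain] = [9, 2]
r1 m[φ1→sun] = [3, 8]
r1 m[φ2→snow] = [22, 18]
r1 m[φ2→rain] = [14, 26]
r1 m[φ2→cld] = [19, 21]
r1 m[φ3→rain] = [8, 8]
r1 m[φ4→rain] = [1, 9]
r1 m[φ5→sun] = [9, 1]
r1 m[φ6→sun] = [9, 4]
r1 m[φ7→cld] = [1, 5]
r1 m[φ8→cld] = [6, 3]
r1 m[fog→φ0] = [1, 1]
r1 m[snow→φ2] = [1, 1]
r1 m[rain→φ0] = [1, 1]
r1 m[rain→φ1] = [1, 1]
r1 m[rain→φ2] = [1, 1]
r1 m[rain→φ3] = [1, 1]
r1 m[rain→φ4] = [1, 1]
r1 m[sun→φ1] = [1, 1]
r1 m[sun→φ5] = [1, 1]
r1 m[sun→φ6] = [1, 1]
r1 m[cld→φ2] = [1, 1]
r1 m[cld→φ7] = [1, 1]
r1 m[cld→φ8] = [1, 1]
r2 m[φ0→fog] = [16, 7]
r2 m[φ0→rain] = [13, 10]
r2 m[φ1→rain] = [9, 2]
r2 m[φ1→sun] = [3, 8]
r2 m[φ2→snow] = [22, 18]
r2 m[φ2→rain] = [14, 26]
r2 m[φ2→cld] = [19, 21]
r2 m[φ3→rain] = [8, 8]
r2 m[φ4→rain] = [1, 9]
r2 m[φ5→sun] = [9, 1]
r2 m[φ6→sun] = [9, 4]
r2 m[φ7→cld] = [1, 5]
r2 m[φ8→cld] = [6, 3]
r2 m[fog→φ0] = [1, 1]
r2 m[snow→φ2] = [1, 1]
r2 m[rain→φ0] = [1008, 3744]
r2 m[rain→φ1] = [1456, 18720]
r2 m[rain→φ2] = [936, 1440]
r2 m[rain→φ3] = [1638, 4680]
r2 m[rain→φ4] = [13104, 4160]
r2 m[sun→φ1] = [81, 4]
r2 m[sun→φ5] = [27, 32]
r2 m[sun→φ6] = [27, 8]
r2 m[cld→φ2] = [6, 15]
r2 m[cld→φ7] = [114, 63]
r2 m[cld→φ8] = [19, 105]
r3 m[φ0→fog] = [40752, 9792]
r3 m[φ0→rain] = [13, 10]
r3 m[φ1→rain] = [190, 85]
r3 m[φ1→sun] = [21632, 28912]
r3 m[φ2→snow] = [313200, 225936]
r3 m[φ2→rain] = [156, 273]
r3 m[φ2→cld] = [24336, 26208]
r3 m[φ3→rain] = [8, 8]
r3 m[φ4→rain] = [1, 9]
r3 m[φ5→sun] = [9, 1]
r3 m[φ6→sun] = [9, 4]
r3 m[φ7→cld] = [1, 5]
r3 m[φ8→cld] = [6, 3]
r3 m[fog→φ0] = [1, 1]
r3 m[snow→φ2] = [1, 1]
r3 m[rain→φ0] = [1008, 3744]
r3 m[rain→φ1] = [1456, 18720]
r3 m[rain→φ2] = [936, 1440]
r3 m[rain→φ3] = [1638, 4680]
r3 m[rain→φ4] = [13104, 4160]
r3 m[sun→φ1] = [81, 4]
r3 m[sun→φ5] = [27, 32]
r3 m[sun→φ6] = [27, 8]
r3 m[cld→φ2] = [6, 15]
r3 m[cld→φ7] = [114, 63]
r3 m[cld→φ8] = [19, 105]
r4 m[φ0→fog] = [40752, 9792]
r4 m[φ0→rain] = [13, 10]
r4 m[φ1→rain] = [190, 85]
r4 m[φ1→sun] = [21632, 28912]
r4 m[φ2→snow] = [313200, 225936]
r4 m[φ2→rain] = [156, 273]
r4 m[φ2→cld] = [24336, 26208]
r4 m[φ3→rain] = [8, 8]
r4 m[φ4→rain] = [1, 9]
r4 m[φ5→sun] = [9, 1]
r4 m[φ6→sun] = [9, 4]
r4 m[φ7→cld] = [1, 5]
r4 m[φ8→cld] = [6, 3]
r4 m[fog→φ0] = [1, 1]
r4 m[snow→φ2] = [1, 1]
r4 m[rain→φ0] = [237120, 1670760]
r4 m[rain→φ1] = [16224, 196560]
r4 m[rain→φ2] = [19760, 61200]
r4 m[rain→φ3] = [385320, 2088450]
r4 m[rain→φ4] = [3082560, 1856400]
r4 m[sun→φ1] = [81, 4]
r4 m[sun→φ5] = [194688, 115648]
r4 m[sun→φ6] = [194688, 28912]
r4 m[cld→φ2] = [6, 15]
r4 m[cld→φ7] = [146016, 78624]
r4 m[cld→φ8] = [24336, 131040]
r5 m[φ0→fog] = [16696680, 3093480]
r5 m[φ0→rain] = [13, 10]
r5 m[φ1→rain] = [190, 85]
r5 m[φ1→sun] = [229008, 310128]
r5 m[φ2→snow] = [11509200, 8280960]
r5 m[φ2→rain] = [156, 273]
r5 m[φ2→cld] = [914160, 953680]
r5 m[φ3→rain] = [8, 8]
r5 m[φ4→rain] = [1, 9]
r5 m[φ5→sun] = [9, 1]
r5 m[φ6→sun] = [9, 4]
r5 m[φ7→cld] = [1, 5]
r5 m[φ8→cld] = [6, 3]
r5 m[fog→φ0] = [1, 1]
r5 m[snow→φ2] = [1, 1]
r5 m[rain→φ0] = [237120, 1670760]
r5 m[rain→φ1] = [16224, 196560]
r5 m[rain→φ2] = [19760, 61200]
r5 m[rain→φ3] = [385320, 2088450]
r5 m[rain→φ4] = [3082560, 1856400]
r5 m[sun→φ1] = [81, 4]
r5 m[sun→φ5] = [194688, 115648]
r5 m[sun→φ6] = [194688, 28912]
r5 m[cld→φ2] = [6, 15]
r5 m[cld→φ7] = [146016, 78624]
r5 m[cld→φ8] = [24336, 131040]
r6 m[φ0→fog] = [16696680, 3093480]
r6 m[φ0→rain] = [13, 10]
r6 m[φ1→rain] = [190, 85]
r6 m[φ1→sun] = [229008, 310128]
r6 m[φ2→snow] = [11509200, 8280960]
r6 m[φ2→rain] = [156, 273]
r6 m[φ2→cld] = [914160, 953680]
r6 m[φ3→rain] = [8, 8]
r6 m[φ4→rain] = [1, 9]
r6 m[φ5→sun] = [9, 1]
r6 m[φ6→sun] = [9, 4]
r6 m[φ7→cld] = [1, 5]
r6 m[φ8→cld] = [6, 3]
r6 m[fog→φ0] = [1, 1]
r6 m[snow→φ2] = [1, 1]
r6 m[rain→φ0] = [237120, 1670760]
r6 m[rain→φ1] = [16224, 196560]
r6 m[rain→φ2] = [19760, 61200]
r6 m[rain→φ3] = [385320, 2088450]
r6 m[rain→φ4] = [3082560, 1856400]
r6 m[sun→φ1] = [81, 4]
r6 m[sun→φ5] = [2061072, 1240512]
r6 m[sun→φ6] = [2061072, 310128]
r6 m[cld→φ2] = [6, 15]
r6 m[cld→φ7] = [5484960, 2861040]
r6 m[cld→φ8] = [914160, 4768400]
r7 m[φ0→fog] = [16696680, 3093480]
r7 m[φ0→rain] = [13, 10]
r7 m[φ1→rain] = [190, 85]
r7 m[φ1→sun] = [229008, 310128]
r7 m[φ2→snow] = [11509200, 8280960]
r7 m[φ2→rain] = [156, 273]
r7 m[φ2→cld] = [914160, 953680]
r7 m[φ3→rain] = [8, 8]
r7 m[φ4→rain] = [1, 9]
r7 m[φ5→sun] = [9, 1]
r7 m[φ6→sun] = [9, 4]
r7 m[φ7→cld] = [1, 5]
r7 m[φ8→cld] = [6, 3]
r7 m[fog→φ0] = [1, 1]
r7 m[snow→φ2] = [1, 1]
r7 m[rain→φ0] = [237120, 1670760]
r7 m[rain→φ1] = [16224, 196560]
r7 m[rain→φ2] = [19760, 61200]
r7 m[rain→φ3] = [385320, 2088450]
r7 m[rain→φ4] = [3082560, 1856400]
r7 m[sun→φ1] = [81, 4]
r7 m[sun→φ5] = [2061072, 1240512]
r7 m[sun→φ6] = [2061072, 310128]
r7 m[cld→φ2] = [6, 15]
r7 m[cld→φ7] = [5484960, 2861040]
r7 m[cld→φ8] = [914160, 4768400]
fixed point reached at round 7
b[rain] = ⊗ incoming = [3082560, 16707600]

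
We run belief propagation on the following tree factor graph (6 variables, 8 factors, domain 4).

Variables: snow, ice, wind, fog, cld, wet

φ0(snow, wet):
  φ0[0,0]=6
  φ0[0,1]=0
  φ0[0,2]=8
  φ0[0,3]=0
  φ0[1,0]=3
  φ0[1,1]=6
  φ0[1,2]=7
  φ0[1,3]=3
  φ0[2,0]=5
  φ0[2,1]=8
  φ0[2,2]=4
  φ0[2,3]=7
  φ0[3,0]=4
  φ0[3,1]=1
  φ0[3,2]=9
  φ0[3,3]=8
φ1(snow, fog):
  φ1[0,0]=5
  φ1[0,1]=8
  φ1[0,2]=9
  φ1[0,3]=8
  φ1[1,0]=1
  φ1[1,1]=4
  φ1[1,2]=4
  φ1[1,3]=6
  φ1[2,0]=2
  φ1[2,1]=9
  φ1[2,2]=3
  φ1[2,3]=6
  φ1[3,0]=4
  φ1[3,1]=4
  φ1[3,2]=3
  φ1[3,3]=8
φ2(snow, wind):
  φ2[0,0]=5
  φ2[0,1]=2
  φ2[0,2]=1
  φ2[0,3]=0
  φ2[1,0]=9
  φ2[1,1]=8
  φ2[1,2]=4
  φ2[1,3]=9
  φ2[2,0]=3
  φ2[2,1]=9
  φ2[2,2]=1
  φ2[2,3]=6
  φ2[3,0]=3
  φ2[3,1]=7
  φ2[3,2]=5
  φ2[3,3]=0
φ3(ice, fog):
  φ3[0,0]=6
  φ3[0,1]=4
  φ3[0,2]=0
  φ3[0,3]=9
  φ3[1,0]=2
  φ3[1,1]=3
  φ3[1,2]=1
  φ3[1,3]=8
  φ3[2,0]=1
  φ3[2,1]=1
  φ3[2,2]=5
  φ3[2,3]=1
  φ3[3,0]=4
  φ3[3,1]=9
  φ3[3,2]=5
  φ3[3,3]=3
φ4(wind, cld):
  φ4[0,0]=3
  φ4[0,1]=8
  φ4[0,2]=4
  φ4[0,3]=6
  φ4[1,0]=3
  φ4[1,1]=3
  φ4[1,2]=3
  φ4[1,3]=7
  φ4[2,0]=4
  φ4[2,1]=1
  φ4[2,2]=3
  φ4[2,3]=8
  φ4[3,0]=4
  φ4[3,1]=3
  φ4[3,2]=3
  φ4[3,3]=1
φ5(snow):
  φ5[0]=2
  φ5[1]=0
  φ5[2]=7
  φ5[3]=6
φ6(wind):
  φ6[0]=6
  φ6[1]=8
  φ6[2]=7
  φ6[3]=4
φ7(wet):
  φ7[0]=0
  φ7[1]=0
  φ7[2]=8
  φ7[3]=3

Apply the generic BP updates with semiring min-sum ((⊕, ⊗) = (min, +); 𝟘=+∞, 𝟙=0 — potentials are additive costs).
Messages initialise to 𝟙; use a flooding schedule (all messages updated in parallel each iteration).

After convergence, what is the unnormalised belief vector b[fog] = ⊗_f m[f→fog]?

b[fog] = [13, 16, 15, 16]

init: all messages = 𝟙 over 4 values
r1 m[φ0→snow] = [0, 3, 4, 1]
r1 m[φ0→wet] = [3, 0, 4, 0]
r1 m[φ1→snow] = [5, 1, 2, 3]
r1 m[φ1→fog] = [1, 4, 3, 6]
r1 m[φ2→snow] = [0, 4, 1, 0]
r1 m[φ2→wind] = [3, 2, 1, 0]
r1 m[φ3→ice] = [0, 1, 1, 3]
r1 m[φ3→fog] = [1, 1, 0, 1]
r1 m[φ4→wind] = [3, 3, 1, 1]
r1 m[φ4→cld] = [3, 1, 3, 1]
r1 m[φ5→snow] = [2, 0, 7, 6]
r1 m[φ6→wind] = [6, 8, 7, 4]
r1 m[φ7→wet] = [0, 0, 8, 3]
r1 m[snow→φ0] = [0, 0, 0, 0]
r1 m[snow→φ1] = [0, 0, 0, 0]
r1 m[snow→φ2] = [0, 0, 0, 0]
r1 m[snow→φ5] = [0, 0, 0, 0]
r1 m[ice→φ3] = [0, 0, 0, 0]
r1 m[wind→φ2] = [0, 0, 0, 0]
r1 m[wind→φ4] = [0, 0, 0, 0]
r1 m[wind→φ6] = [0, 0, 0, 0]
r1 m[fog→φ1] = [0, 0, 0, 0]
r1 m[fog→φ3] = [0, 0, 0, 0]
r1 m[cld→φ4] = [0, 0, 0, 0]
r1 m[wet→φ0] = [0, 0, 0, 0]
r1 m[wet→φ7] = [0, 0, 0, 0]
r2 m[φ0→snow] = [0, 3, 4, 1]
r2 m[φ0→wet] = [3, 0, 4, 0]
r2 m[φ1→snow] = [5, 1, 2, 3]
r2 m[φ1→fog] = [1, 4, 3, 6]
r2 m[φ2→snow] = [0, 4, 1, 0]
r2 m[φ2→wind] = [3, 2, 1, 0]
r2 m[φ3→ice] = [0, 1, 1, 3]
r2 m[φ3→fog] = [1, 1, 0, 1]
r2 m[φ4→wind] = [3, 3, 1, 1]
r2 m[φ4→cld] = [3, 1, 3, 1]
r2 m[φ5→snow] = [2, 0, 7, 6]
r2 m[φ6→wind] = [6, 8, 7, 4]
r2 m[φ7→wet] = [0, 0, 8, 3]
r2 m[snow→φ0] = [7, 5, 10, 9]
r2 m[snow→φ1] = [2, 7, 12, 7]
r2 m[snow→φ2] = [7, 4, 13, 10]
r2 m[snow→φ5] = [5, 8, 7, 4]
r2 m[ice→φ3] = [0, 0, 0, 0]
r2 m[wind→φ2] = [9, 11, 8, 5]
r2 m[wind→φ4] = [9, 10, 8, 4]
r2 m[wind→φ6] = [6, 5, 2, 1]
r2 m[fog→φ1] = [1, 1, 0, 1]
r2 m[fog→φ3] = [1, 4, 3, 6]
r2 m[cld→φ4] = [0, 0, 0, 0]
r2 m[wet→φ0] = [0, 0, 8, 3]
r2 m[wet→φ7] = [3, 0, 4, 0]
r3 m[φ0→snow] = [0, 3, 5, 1]
r3 m[φ0→wet] = [8, 7, 12, 7]
r3 m[φ1→snow] = [6, 2, 3, 3]
r3 m[φ1→fog] = [7, 10, 10, 10]
r3 m[φ2→snow] = [5, 12, 9, 5]
r3 m[φ2→wind] = [12, 9, 8, 7]
r3 m[φ3→ice] = [3, 3, 2, 5]
r3 m[φ3→fog] = [1, 1, 0, 1]
r3 m[φ4→wind] = [3, 3, 1, 1]
r3 m[φ4→cld] = [8, 7, 7, 5]
r3 m[φ5→snow] = [2, 0, 7, 6]
r3 m[φ6→wind] = [6, 8, 7, 4]
r3 m[φ7→wet] = [0, 0, 8, 3]
r3 m[snow→φ0] = [7, 5, 10, 9]
r3 m[snow→φ1] = [2, 7, 12, 7]
r3 m[snow→φ2] = [7, 4, 13, 10]
r3 m[snow→φ5] = [5, 8, 7, 4]
r3 m[ice→φ3] = [0, 0, 0, 0]
r3 m[wind→φ2] = [9, 11, 8, 5]
r3 m[wind→φ4] = [9, 10, 8, 4]
r3 m[wind→φ6] = [6, 5, 2, 1]
r3 m[fog→φ1] = [1, 1, 0, 1]
r3 m[fog→φ3] = [1, 4, 3, 6]
r3 m[cld→φ4] = [0, 0, 0, 0]
r3 m[wet→φ0] = [0, 0, 8, 3]
r3 m[wet→φ7] = [3, 0, 4, 0]
r4 m[φ0→snow] = [0, 3, 5, 1]
r4 m[φ0→wet] = [8, 7, 12, 7]
r4 m[φ1→snow] = [6, 2, 3, 3]
r4 m[φ1→fog] = [7, 10, 10, 10]
r4 m[φ2→snow] = [5, 12, 9, 5]
r4 m[φ2→wind] = [12, 9, 8, 7]
r4 m[φ3→ice] = [3, 3, 2, 5]
r4 m[φ3→fog] = [1, 1, 0, 1]
r4 m[φ4→wind] = [3, 3, 1, 1]
r4 m[φ4→cld] = [8, 7, 7, 5]
r4 m[φ5→snow] = [2, 0, 7, 6]
r4 m[φ6→wind] = [6, 8, 7, 4]
r4 m[φ7→wet] = [0, 0, 8, 3]
r4 m[snow→φ0] = [13, 14, 19, 14]
r4 m[snow→φ1] = [7, 15, 21, 12]
r4 m[snow→φ2] = [8, 5, 15, 10]
r4 m[snow→φ5] = [11, 17, 17, 9]
r4 m[ice→φ3] = [0, 0, 0, 0]
r4 m[wind→φ2] = [9, 11, 8, 5]
r4 m[wind→φ4] = [18, 17, 15, 11]
r4 m[wind→φ6] = [15, 12, 9, 8]
r4 m[fog→φ1] = [1, 1, 0, 1]
r4 m[fog→φ3] = [7, 10, 10, 10]
r4 m[cld→φ4] = [0, 0, 0, 0]
r4 m[wet→φ0] = [0, 0, 8, 3]
r4 m[wet→φ7] = [8, 7, 12, 7]
r5 m[φ0→snow] = [0, 3, 5, 1]
r5 m[φ0→wet] = [17, 13, 21, 13]
r5 m[φ1→snow] = [6, 2, 3, 3]
r5 m[φ1→fog] = [12, 15, 15, 15]
r5 m[φ2→snow] = [5, 12, 9, 5]
r5 m[φ2→wind] = [13, 10, 9, 8]
r5 m[φ3→ice] = [10, 9, 8, 11]
r5 m[φ3→fog] = [1, 1, 0, 1]
r5 m[φ4→wind] = [3, 3, 1, 1]
r5 m[φ4→cld] = [15, 14, 14, 12]
r5 m[φ5→snow] = [2, 0, 7, 6]
r5 m[φ6→wind] = [6, 8, 7, 4]
r5 m[φ7→wet] = [0, 0, 8, 3]
r5 m[snow→φ0] = [13, 14, 19, 14]
r5 m[snow→φ1] = [7, 15, 21, 12]
r5 m[snow→φ2] = [8, 5, 15, 10]
r5 m[snow→φ5] = [11, 17, 17, 9]
r5 m[ice→φ3] = [0, 0, 0, 0]
r5 m[wind→φ2] = [9, 11, 8, 5]
r5 m[wind→φ4] = [18, 17, 15, 11]
r5 m[wind→φ6] = [15, 12, 9, 8]
r5 m[fog→φ1] = [1, 1, 0, 1]
r5 m[fog→φ3] = [7, 10, 10, 10]
r5 m[cld→φ4] = [0, 0, 0, 0]
r5 m[wet→φ0] = [0, 0, 8, 3]
r5 m[wet→φ7] = [8, 7, 12, 7]
r6 m[φ0→snow] = [0, 3, 5, 1]
r6 m[φ0→wet] = [17, 13, 21, 13]
r6 m[φ1→snow] = [6, 2, 3, 3]
r6 m[φ1→fog] = [12, 15, 15, 15]
r6 m[φ2→snow] = [5, 12, 9, 5]
r6 m[φ2→wind] = [13, 10, 9, 8]
r6 m[φ3→ice] = [10, 9, 8, 11]
r6 m[φ3→fog] = [1, 1, 0, 1]
r6 m[φ4→wind] = [3, 3, 1, 1]
r6 m[φ4→cld] = [15, 14, 14, 12]
r6 m[φ5→snow] = [2, 0, 7, 6]
r6 m[φ6→wind] = [6, 8, 7, 4]
r6 m[φ7→wet] = [0, 0, 8, 3]
r6 m[snow→φ0] = [13, 14, 19, 14]
r6 m[snow→φ1] = [7, 15, 21, 12]
r6 m[snow→φ2] = [8, 5, 15, 10]
r6 m[snow→φ5] = [11, 17, 17, 9]
r6 m[ice→φ3] = [0, 0, 0, 0]
r6 m[wind→φ2] = [9, 11, 8, 5]
r6 m[wind→φ4] = [19, 18, 16, 12]
r6 m[wind→φ6] = [16, 13, 10, 9]
r6 m[fog→φ1] = [1, 1, 0, 1]
r6 m[fog→φ3] = [12, 15, 15, 15]
r6 m[cld→φ4] = [0, 0, 0, 0]
r6 m[wet→φ0] = [0, 0, 8, 3]
r6 m[wet→φ7] = [17, 13, 21, 13]
r7 m[φ0→snow] = [0, 3, 5, 1]
r7 m[φ0→wet] = [17, 13, 21, 13]
r7 m[φ1→snow] = [6, 2, 3, 3]
r7 m[φ1→fog] = [12, 15, 15, 15]
r7 m[φ2→snow] = [5, 12, 9, 5]
r7 m[φ2→wind] = [13, 10, 9, 8]
r7 m[φ3→ice] = [15, 14, 13, 16]
r7 m[φ3→fog] = [1, 1, 0, 1]
r7 m[φ4→wind] = [3, 3, 1, 1]
r7 m[φ4→cld] = [16, 15, 15, 13]
r7 m[φ5→snow] = [2, 0, 7, 6]
r7 m[φ6→wind] = [6, 8, 7, 4]
r7 m[φ7→wet] = [0, 0, 8, 3]
r7 m[snow→φ0] = [13, 14, 19, 14]
r7 m[snow→φ1] = [7, 15, 21, 12]
r7 m[snow→φ2] = [8, 5, 15, 10]
r7 m[snow→φ5] = [11, 17, 17, 9]
r7 m[ice→φ3] = [0, 0, 0, 0]
r7 m[wind→φ2] = [9, 11, 8, 5]
r7 m[wind→φ4] = [19, 18, 16, 12]
r7 m[wind→φ6] = [16, 13, 10, 9]
r7 m[fog→φ1] = [1, 1, 0, 1]
r7 m[fog→φ3] = [12, 15, 15, 15]
r7 m[cld→φ4] = [0, 0, 0, 0]
r7 m[wet→φ0] = [0, 0, 8, 3]
r7 m[wet→φ7] = [17, 13, 21, 13]
r8 m[φ0→snow] = [0, 3, 5, 1]
r8 m[φ0→wet] = [17, 13, 21, 13]
r8 m[φ1→snow] = [6, 2, 3, 3]
r8 m[φ1→fog] = [12, 15, 15, 15]
r8 m[φ2→snow] = [5, 12, 9, 5]
r8 m[φ2→wind] = [13, 10, 9, 8]
r8 m[φ3→ice] = [15, 14, 13, 16]
r8 m[φ3→fog] = [1, 1, 0, 1]
r8 m[φ4→wind] = [3, 3, 1, 1]
r8 m[φ4→cld] = [16, 15, 15, 13]
r8 m[φ5→snow] = [2, 0, 7, 6]
r8 m[φ6→wind] = [6, 8, 7, 4]
r8 m[φ7→wet] = [0, 0, 8, 3]
r8 m[snow→φ0] = [13, 14, 19, 14]
r8 m[snow→φ1] = [7, 15, 21, 12]
r8 m[snow→φ2] = [8, 5, 15, 10]
r8 m[snow→φ5] = [11, 17, 17, 9]
r8 m[ice→φ3] = [0, 0, 0, 0]
r8 m[wind→φ2] = [9, 11, 8, 5]
r8 m[wind→φ4] = [19, 18, 16, 12]
r8 m[wind→φ6] = [16, 13, 10, 9]
r8 m[fog→φ1] = [1, 1, 0, 1]
r8 m[fog→φ3] = [12, 15, 15, 15]
r8 m[cld→φ4] = [0, 0, 0, 0]
r8 m[wet→φ0] = [0, 0, 8, 3]
r8 m[wet→φ7] = [17, 13, 21, 13]
fixed point reached at round 8
b[fog] = ⊗ incoming = [13, 16, 15, 16]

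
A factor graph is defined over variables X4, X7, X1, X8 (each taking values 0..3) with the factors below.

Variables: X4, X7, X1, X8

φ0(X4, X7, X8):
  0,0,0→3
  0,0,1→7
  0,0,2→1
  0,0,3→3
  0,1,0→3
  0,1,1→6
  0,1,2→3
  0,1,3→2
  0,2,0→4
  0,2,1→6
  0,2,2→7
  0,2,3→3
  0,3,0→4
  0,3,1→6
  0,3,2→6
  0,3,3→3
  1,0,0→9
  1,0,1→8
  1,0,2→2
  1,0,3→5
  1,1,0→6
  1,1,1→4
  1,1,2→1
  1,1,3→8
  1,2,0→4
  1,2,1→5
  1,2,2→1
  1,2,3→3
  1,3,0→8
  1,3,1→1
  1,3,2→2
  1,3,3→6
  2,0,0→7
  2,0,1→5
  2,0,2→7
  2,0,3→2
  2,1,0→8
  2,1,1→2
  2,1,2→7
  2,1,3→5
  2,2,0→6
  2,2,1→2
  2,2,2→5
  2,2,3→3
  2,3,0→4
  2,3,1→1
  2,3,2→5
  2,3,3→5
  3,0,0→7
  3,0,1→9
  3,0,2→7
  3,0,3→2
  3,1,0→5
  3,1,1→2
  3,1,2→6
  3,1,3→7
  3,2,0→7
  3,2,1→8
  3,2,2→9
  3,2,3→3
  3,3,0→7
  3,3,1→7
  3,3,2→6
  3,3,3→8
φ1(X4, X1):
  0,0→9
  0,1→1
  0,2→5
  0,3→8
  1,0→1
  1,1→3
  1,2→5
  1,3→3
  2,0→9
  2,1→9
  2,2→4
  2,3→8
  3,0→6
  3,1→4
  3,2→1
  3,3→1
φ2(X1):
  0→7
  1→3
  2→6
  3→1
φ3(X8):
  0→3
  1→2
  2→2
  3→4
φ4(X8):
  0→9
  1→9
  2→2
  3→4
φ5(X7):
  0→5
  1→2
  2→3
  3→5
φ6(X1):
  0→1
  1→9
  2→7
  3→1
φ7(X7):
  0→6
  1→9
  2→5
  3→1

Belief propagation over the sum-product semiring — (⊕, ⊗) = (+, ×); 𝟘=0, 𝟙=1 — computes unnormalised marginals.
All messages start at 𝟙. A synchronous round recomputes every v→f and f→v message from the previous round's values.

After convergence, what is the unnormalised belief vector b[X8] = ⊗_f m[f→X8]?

init: all messages = 𝟙 over 4 values
r1 m[φ0→X4] = [67, 73, 74, 100]
r1 m[φ0→X7] = [84, 75, 76, 79]
r1 m[φ0→X8] = [92, 79, 75, 68]
r1 m[φ1→X4] = [23, 12, 30, 12]
r1 m[φ1→X1] = [25, 17, 15, 20]
r1 m[φ2→X1] = [7, 3, 6, 1]
r1 m[φ3→X8] = [3, 2, 2, 4]
r1 m[φ4→X8] = [9, 9, 2, 4]
r1 m[φ5→X7] = [5, 2, 3, 5]
r1 m[φ6→X1] = [1, 9, 7, 1]
r1 m[φ7→X7] = [6, 9, 5, 1]
r1 m[X4→φ0] = [1, 1, 1, 1]
r1 m[X4→φ1] = [1, 1, 1, 1]
r1 m[X7→φ0] = [1, 1, 1, 1]
r1 m[X7→φ5] = [1, 1, 1, 1]
r1 m[X7→φ7] = [1, 1, 1, 1]
r1 m[X1→φ1] = [1, 1, 1, 1]
r1 m[X1→φ2] = [1, 1, 1, 1]
r1 m[X1→φ6] = [1, 1, 1, 1]
r1 m[X8→φ0] = [1, 1, 1, 1]
r1 m[X8→φ3] = [1, 1, 1, 1]
r1 m[X8→φ4] = [1, 1, 1, 1]
r2 m[φ0→X4] = [67, 73, 74, 100]
r2 m[φ0→X7] = [84, 75, 76, 79]
r2 m[φ0→X8] = [92, 79, 75, 68]
r2 m[φ1→X4] = [23, 12, 30, 12]
r2 m[φ1→X1] = [25, 17, 15, 20]
r2 m[φ2→X1] = [7, 3, 6, 1]
r2 m[φ3→X8] = [3, 2, 2, 4]
r2 m[φ4→X8] = [9, 9, 2, 4]
r2 m[φ5→X7] = [5, 2, 3, 5]
r2 m[φ6→X1] = [1, 9, 7, 1]
r2 m[φ7→X7] = [6, 9, 5, 1]
r2 m[X4→φ0] = [23, 12, 30, 12]
r2 m[X4→φ1] = [67, 73, 74, 100]
r2 m[X7→φ0] = [30, 18, 15, 5]
r2 m[X7→φ5] = [504, 675, 380, 79]
r2 m[X7→φ7] = [420, 150, 228, 395]
r2 m[X1→φ1] = [7, 27, 42, 1]
r2 m[X1→φ2] = [25, 153, 105, 20]
r2 m[X1→φ6] = [175, 51, 90, 20]
r2 m[X8→φ0] = [27, 18, 4, 16]
r2 m[X8→φ3] = [828, 711, 150, 272]
r2 m[X8→φ4] = [276, 158, 150, 272]
r3 m[φ0→X4] = [17784, 26278, 21770, 26446]
r3 m[φ0→X7] = [26759, 24235, 22700, 23064]
r3 m[φ0→X8] = [30088, 26940, 25149, 18558]
r3 m[φ1→X4] = [308, 301, 482, 193]
r3 m[φ1→X1] = [1942, 1352, 1096, 1447]
r3 m[φ2→X1] = [7, 3, 6, 1]
r3 m[φ3→X8] = [3, 2, 2, 4]
r3 m[φ4→X8] = [9, 9, 2, 4]
r3 m[φ5→X7] = [5, 2, 3, 5]
r3 m[φ6→X1] = [1, 9, 7, 1]
r3 m[φ7→X7] = [6, 9, 5, 1]
r3 m[X4→φ0] = [23, 12, 30, 12]
r3 m[X4→φ1] = [67, 73, 74, 100]
r3 m[X7→φ0] = [30, 18, 15, 5]
r3 m[X7→φ5] = [504, 675, 380, 79]
r3 m[X7→φ7] = [420, 150, 228, 395]
r3 m[X1→φ1] = [7, 27, 42, 1]
r3 m[X1→φ2] = [25, 153, 105, 20]
r3 m[X1→φ6] = [175, 51, 90, 20]
r3 m[X8→φ0] = [27, 18, 4, 16]
r3 m[X8→φ3] = [828, 711, 150, 272]
r3 m[X8→φ4] = [276, 158, 150, 272]
r4 m[φ0→X4] = [17784, 26278, 21770, 26446]
r4 m[φ0→X7] = [26759, 24235, 22700, 23064]
r4 m[φ0→X8] = [30088, 26940, 25149, 18558]
r4 m[φ1→X4] = [308, 301, 482, 193]
r4 m[φ1→X1] = [1942, 1352, 1096, 1447]
r4 m[φ2→X1] = [7, 3, 6, 1]
r4 m[φ3→X8] = [3, 2, 2, 4]
r4 m[φ4→X8] = [9, 9, 2, 4]
r4 m[φ5→X7] = [5, 2, 3, 5]
r4 m[φ6→X1] = [1, 9, 7, 1]
r4 m[φ7→X7] = [6, 9, 5, 1]
r4 m[X4→φ0] = [308, 301, 482, 193]
r4 m[X4→φ1] = [17784, 26278, 21770, 26446]
r4 m[X7→φ0] = [30, 18, 15, 5]
r4 m[X7→φ5] = [160554, 218115, 113500, 23064]
r4 m[X7→φ7] = [133795, 48470, 68100, 115320]
r4 m[X1→φ1] = [7, 27, 42, 1]
r4 m[X1→φ2] = [1942, 12168, 7672, 1447]
r4 m[X1→φ6] = [13594, 4056, 6576, 1447]
r4 m[X8→φ0] = [27, 18, 4, 16]
r4 m[X8→φ3] = [270792, 242460, 50298, 74232]
r4 m[X8→φ4] = [90264, 53880, 50298, 74232]
r5 m[φ0→X4] = [17784, 26278, 21770, 26446]
r5 m[φ0→X7] = [465468, 414701, 373879, 389505]
r5 m[φ0→X8] = [521438, 448391, 401826, 326700]
r5 m[φ1→X4] = [308, 301, 482, 193]
r5 m[φ1→X1] = [540940, 398332, 333836, 421712]
r5 m[φ2→X1] = [7, 3, 6, 1]
r5 m[φ3→X8] = [3, 2, 2, 4]
r5 m[φ4→X8] = [9, 9, 2, 4]
r5 m[φ5→X7] = [5, 2, 3, 5]
r5 m[φ6→X1] = [1, 9, 7, 1]
r5 m[φ7→X7] = [6, 9, 5, 1]
r5 m[X4→φ0] = [308, 301, 482, 193]
r5 m[X4→φ1] = [17784, 26278, 21770, 26446]
r5 m[X7→φ0] = [30, 18, 15, 5]
r5 m[X7→φ5] = [160554, 218115, 113500, 23064]
r5 m[X7→φ7] = [133795, 48470, 68100, 115320]
r5 m[X1→φ1] = [7, 27, 42, 1]
r5 m[X1→φ2] = [1942, 12168, 7672, 1447]
r5 m[X1→φ6] = [13594, 4056, 6576, 1447]
r5 m[X8→φ0] = [27, 18, 4, 16]
r5 m[X8→φ3] = [270792, 242460, 50298, 74232]
r5 m[X8→φ4] = [90264, 53880, 50298, 74232]
r6 m[φ0→X4] = [17784, 26278, 21770, 26446]
r6 m[φ0→X7] = [465468, 414701, 373879, 389505]
r6 m[φ0→X8] = [521438, 448391, 401826, 326700]
r6 m[φ1→X4] = [308, 301, 482, 193]
r6 m[φ1→X1] = [540940, 398332, 333836, 421712]
r6 m[φ2→X1] = [7, 3, 6, 1]
r6 m[φ3→X8] = [3, 2, 2, 4]
r6 m[φ4→X8] = [9, 9, 2, 4]
r6 m[φ5→X7] = [5, 2, 3, 5]
r6 m[φ6→X1] = [1, 9, 7, 1]
r6 m[φ7→X7] = [6, 9, 5, 1]
r6 m[X4→φ0] = [308, 301, 482, 193]
r6 m[X4→φ1] = [17784, 26278, 21770, 26446]
r6 m[X7→φ0] = [30, 18, 15, 5]
r6 m[X7→φ5] = [2792808, 3732309, 1869395, 389505]
r6 m[X7→φ7] = [2327340, 829402, 1121637, 1947525]
r6 m[X1→φ1] = [7, 27, 42, 1]
r6 m[X1→φ2] = [540940, 3584988, 2336852, 421712]
r6 m[X1→φ6] = [3786580, 1194996, 2003016, 421712]
r6 m[X8→φ0] = [27, 18, 4, 16]
r6 m[X8→φ3] = [4692942, 4035519, 803652, 1306800]
r6 m[X8→φ4] = [1564314, 896782, 803652, 1306800]
r7 m[φ0→X4] = [17784, 26278, 21770, 26446]
r7 m[φ0→X7] = [465468, 414701, 373879, 389505]
r7 m[φ0→X8] = [521438, 448391, 401826, 326700]
r7 m[φ1→X4] = [308, 301, 482, 193]
r7 m[φ1→X1] = [540940, 398332, 333836, 421712]
r7 m[φ2→X1] = [7, 3, 6, 1]
r7 m[φ3→X8] = [3, 2, 2, 4]
r7 m[φ4→X8] = [9, 9, 2, 4]
r7 m[φ5→X7] = [5, 2, 3, 5]
r7 m[φ6→X1] = [1, 9, 7, 1]
r7 m[φ7→X7] = [6, 9, 5, 1]
r7 m[X4→φ0] = [308, 301, 482, 193]
r7 m[X4→φ1] = [17784, 26278, 21770, 26446]
r7 m[X7→φ0] = [30, 18, 15, 5]
r7 m[X7→φ5] = [2792808, 3732309, 1869395, 389505]
r7 m[X7→φ7] = [2327340, 829402, 1121637, 1947525]
r7 m[X1→φ1] = [7, 27, 42, 1]
r7 m[X1→φ2] = [540940, 3584988, 2336852, 421712]
r7 m[X1→φ6] = [3786580, 1194996, 2003016, 421712]
r7 m[X8→φ0] = [27, 18, 4, 16]
r7 m[X8→φ3] = [4692942, 4035519, 803652, 1306800]
r7 m[X8→φ4] = [1564314, 896782, 803652, 1306800]
fixed point reached at round 7
b[X8] = ⊗ incoming = [14078826, 8071038, 1607304, 5227200]

b[X8] = [14078826, 8071038, 1607304, 5227200]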